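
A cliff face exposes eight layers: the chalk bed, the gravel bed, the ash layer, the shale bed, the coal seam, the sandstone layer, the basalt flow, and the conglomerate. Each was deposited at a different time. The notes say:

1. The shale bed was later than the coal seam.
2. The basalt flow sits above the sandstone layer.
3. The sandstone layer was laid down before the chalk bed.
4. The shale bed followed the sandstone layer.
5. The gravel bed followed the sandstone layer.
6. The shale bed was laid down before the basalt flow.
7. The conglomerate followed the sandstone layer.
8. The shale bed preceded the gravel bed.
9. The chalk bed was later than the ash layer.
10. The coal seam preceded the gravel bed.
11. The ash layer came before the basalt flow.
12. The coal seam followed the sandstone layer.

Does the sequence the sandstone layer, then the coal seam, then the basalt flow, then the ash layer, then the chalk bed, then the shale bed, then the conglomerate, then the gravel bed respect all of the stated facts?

no

The constraints require the shale bed before the basalt flow, but in the proposed sequence the basalt flow appears ahead of the shale bed. That one violation is enough.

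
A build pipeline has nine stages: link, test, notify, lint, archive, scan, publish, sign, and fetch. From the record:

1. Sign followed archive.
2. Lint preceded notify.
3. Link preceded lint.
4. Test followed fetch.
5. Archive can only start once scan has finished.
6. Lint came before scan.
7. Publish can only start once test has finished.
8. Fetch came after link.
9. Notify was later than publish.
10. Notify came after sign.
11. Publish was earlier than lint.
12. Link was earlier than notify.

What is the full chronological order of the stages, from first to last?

The constraints fix every adjacent pair, so only one ordering works:
link → fetch → test → publish → lint → scan → archive → sign → notify.

link, fetch, test, publish, lint, scan, archive, sign, notify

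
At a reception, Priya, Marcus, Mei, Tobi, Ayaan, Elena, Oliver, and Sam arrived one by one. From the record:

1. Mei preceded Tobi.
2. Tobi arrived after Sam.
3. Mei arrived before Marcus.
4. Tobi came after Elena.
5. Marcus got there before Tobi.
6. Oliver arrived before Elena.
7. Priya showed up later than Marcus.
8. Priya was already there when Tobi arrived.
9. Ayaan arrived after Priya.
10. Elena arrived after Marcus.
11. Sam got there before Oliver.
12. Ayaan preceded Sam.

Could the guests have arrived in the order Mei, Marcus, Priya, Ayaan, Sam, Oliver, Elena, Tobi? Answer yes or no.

yes

Check each stated constraint against the proposed order — e.g. Marcus is ahead of Tobi; Mei is ahead of Tobi. Every pair is in the required order; nothing is violated.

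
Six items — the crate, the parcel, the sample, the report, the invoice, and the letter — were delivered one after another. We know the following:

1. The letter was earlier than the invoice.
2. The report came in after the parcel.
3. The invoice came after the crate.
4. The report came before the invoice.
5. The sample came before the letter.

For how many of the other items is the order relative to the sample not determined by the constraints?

Forced after the sample: the invoice and the letter.
That leaves the crate, the parcel, and the report with no forced order relative to the sample — 3.

3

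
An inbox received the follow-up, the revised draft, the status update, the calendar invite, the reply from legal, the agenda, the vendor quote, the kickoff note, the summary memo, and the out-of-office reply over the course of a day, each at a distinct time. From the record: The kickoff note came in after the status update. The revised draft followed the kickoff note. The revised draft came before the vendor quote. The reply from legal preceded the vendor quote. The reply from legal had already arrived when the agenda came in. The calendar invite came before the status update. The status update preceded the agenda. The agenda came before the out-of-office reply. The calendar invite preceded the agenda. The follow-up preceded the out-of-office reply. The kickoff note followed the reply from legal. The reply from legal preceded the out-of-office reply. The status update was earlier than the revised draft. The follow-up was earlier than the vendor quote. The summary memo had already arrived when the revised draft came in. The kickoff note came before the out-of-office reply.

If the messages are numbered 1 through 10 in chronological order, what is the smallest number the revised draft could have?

6

The calendar invite, the kickoff note, the reply from legal, the status update, and the summary memo must all come before the revised draft — 5 forced predecessors.
Nothing else is forced ahead of the revised draft, so its earliest slot is position 5 + 1 = 6.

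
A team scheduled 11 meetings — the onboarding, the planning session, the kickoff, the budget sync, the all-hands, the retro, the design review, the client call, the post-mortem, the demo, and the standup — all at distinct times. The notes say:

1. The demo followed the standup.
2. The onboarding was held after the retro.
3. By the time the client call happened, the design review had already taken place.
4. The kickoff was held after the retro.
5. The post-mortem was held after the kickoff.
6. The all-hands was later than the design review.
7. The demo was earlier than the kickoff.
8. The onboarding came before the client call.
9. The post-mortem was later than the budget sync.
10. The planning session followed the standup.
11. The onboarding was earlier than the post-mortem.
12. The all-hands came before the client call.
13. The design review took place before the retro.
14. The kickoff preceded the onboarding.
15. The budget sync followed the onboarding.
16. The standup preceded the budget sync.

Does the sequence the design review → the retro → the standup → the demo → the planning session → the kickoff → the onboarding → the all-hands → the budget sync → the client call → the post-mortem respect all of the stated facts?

Check each stated constraint against the proposed order — e.g. the design review is ahead of the all-hands; the design review is ahead of the client call. Every pair is in the required order; nothing is violated.

yes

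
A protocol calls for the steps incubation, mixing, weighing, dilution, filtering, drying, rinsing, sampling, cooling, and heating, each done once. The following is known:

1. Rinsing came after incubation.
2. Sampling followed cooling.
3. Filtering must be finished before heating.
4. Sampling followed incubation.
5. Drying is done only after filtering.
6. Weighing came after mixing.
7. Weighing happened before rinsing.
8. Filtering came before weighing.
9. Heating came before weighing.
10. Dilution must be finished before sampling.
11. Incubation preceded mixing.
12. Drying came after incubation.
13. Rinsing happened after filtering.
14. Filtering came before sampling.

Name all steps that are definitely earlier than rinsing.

filtering, heating, incubation, mixing, weighing

Directly stated before rinsing: filtering, incubation, and weighing.
Heating reaches rinsing via heating → weighing → rinsing.
Mixing reaches rinsing via mixing → weighing → rinsing.
No chain forces sampling (or any of the others) ahead of rinsing.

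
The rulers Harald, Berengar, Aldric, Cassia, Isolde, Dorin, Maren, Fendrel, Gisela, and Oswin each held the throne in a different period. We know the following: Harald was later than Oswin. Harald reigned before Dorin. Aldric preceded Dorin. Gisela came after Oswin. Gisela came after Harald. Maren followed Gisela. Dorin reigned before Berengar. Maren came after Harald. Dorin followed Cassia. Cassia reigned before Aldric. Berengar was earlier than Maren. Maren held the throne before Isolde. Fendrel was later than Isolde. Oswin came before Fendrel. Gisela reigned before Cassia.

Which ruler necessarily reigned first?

Oswin

Oswin has a chain of constraints placing them before every other ruler, so Oswin must be first.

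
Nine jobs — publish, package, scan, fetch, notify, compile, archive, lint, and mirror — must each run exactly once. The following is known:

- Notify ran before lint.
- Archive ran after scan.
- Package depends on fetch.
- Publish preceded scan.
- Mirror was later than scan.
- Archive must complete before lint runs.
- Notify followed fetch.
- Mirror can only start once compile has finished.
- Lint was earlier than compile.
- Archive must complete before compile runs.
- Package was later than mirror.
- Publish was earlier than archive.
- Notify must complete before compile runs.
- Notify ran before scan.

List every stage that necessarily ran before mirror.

Directly stated before mirror: compile and scan.
Archive reaches mirror via archive → compile → mirror.
Fetch reaches mirror via fetch → notify → scan → mirror.
Lint reaches mirror via lint → compile → mirror.
Likewise notify and publish each reach mirror by chaining the stated constraints.
No chain forces package ahead of mirror.

archive, compile, fetch, lint, notify, publish, scan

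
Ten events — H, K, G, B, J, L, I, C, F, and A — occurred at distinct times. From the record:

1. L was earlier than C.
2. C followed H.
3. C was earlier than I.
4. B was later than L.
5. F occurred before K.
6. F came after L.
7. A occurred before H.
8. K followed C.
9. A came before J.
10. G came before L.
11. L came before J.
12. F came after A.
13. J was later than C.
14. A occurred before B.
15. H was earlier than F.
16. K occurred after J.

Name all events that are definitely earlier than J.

A, C, G, H, L

Directly stated before J: A, C, and L.
G reaches J via G → L → J.
H reaches J via H → C → J.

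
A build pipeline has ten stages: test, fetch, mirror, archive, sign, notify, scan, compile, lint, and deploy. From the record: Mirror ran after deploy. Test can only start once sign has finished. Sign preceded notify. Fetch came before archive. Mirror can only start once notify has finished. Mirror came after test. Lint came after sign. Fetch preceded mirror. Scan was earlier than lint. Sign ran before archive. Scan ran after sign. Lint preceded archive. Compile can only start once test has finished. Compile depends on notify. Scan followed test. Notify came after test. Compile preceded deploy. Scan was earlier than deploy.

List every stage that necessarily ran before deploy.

Directly stated before deploy: compile and scan.
Notify reaches deploy via notify → compile → deploy.
Sign reaches deploy via sign → scan → deploy.
Test reaches deploy via test → scan → deploy.

compile, notify, scan, sign, test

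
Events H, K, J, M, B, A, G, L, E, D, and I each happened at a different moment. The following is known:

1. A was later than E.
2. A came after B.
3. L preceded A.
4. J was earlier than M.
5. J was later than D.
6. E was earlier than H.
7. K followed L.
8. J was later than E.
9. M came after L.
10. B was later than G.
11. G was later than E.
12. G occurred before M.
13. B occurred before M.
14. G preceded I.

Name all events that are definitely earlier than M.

B, D, E, G, J, L

Directly stated before M: B, G, J, and L.
D reaches M via D → J → M.
E reaches M via E → J → M.
No chain forces I (or any of the others) ahead of M.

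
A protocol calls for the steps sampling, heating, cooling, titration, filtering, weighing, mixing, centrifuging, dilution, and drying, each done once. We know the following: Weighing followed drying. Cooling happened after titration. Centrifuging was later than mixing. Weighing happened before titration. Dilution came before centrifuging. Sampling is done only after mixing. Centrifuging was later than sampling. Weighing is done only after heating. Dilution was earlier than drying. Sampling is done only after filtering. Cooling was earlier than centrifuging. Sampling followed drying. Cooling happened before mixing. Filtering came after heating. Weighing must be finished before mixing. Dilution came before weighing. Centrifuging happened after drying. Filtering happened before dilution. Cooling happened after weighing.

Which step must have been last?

centrifuging

Every other step has a chain of constraints placing it before centrifuging, so centrifuging is last.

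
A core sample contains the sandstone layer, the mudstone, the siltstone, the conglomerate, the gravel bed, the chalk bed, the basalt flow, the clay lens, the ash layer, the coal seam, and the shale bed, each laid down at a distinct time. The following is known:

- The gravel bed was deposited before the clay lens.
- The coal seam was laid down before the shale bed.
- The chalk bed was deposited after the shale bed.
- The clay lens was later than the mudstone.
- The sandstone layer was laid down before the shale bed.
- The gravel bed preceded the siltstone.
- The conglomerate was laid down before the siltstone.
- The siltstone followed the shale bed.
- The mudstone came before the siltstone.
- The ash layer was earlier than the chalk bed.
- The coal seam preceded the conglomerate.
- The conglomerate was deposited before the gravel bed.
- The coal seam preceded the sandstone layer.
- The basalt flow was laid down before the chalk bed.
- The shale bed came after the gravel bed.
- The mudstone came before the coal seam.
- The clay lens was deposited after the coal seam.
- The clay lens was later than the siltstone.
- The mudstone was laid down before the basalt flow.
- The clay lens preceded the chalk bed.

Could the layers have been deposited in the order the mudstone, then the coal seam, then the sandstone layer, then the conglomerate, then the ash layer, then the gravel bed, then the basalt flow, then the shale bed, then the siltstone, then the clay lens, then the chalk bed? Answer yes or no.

Check each stated constraint against the proposed order — e.g. the coal seam is ahead of the clay lens; the mudstone is ahead of the clay lens. Every pair is in the required order; nothing is violated.

yes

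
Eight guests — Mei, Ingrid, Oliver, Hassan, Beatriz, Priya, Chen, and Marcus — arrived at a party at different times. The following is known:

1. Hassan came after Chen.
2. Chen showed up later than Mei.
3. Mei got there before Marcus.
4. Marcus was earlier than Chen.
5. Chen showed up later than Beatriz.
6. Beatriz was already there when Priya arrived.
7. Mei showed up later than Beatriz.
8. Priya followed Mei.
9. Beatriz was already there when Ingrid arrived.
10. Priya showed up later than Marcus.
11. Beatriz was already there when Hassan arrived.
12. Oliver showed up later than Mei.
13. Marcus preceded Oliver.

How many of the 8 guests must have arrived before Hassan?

4

Directly stated before Hassan: Beatriz and Chen.
Marcus reaches Hassan via Marcus → Chen → Hassan.
Mei reaches Hassan via Mei → Chen → Hassan.
No chain forces Ingrid (or any of the others) ahead of Hassan.
That's Beatriz, Chen, Marcus, and Mei — 4 in all.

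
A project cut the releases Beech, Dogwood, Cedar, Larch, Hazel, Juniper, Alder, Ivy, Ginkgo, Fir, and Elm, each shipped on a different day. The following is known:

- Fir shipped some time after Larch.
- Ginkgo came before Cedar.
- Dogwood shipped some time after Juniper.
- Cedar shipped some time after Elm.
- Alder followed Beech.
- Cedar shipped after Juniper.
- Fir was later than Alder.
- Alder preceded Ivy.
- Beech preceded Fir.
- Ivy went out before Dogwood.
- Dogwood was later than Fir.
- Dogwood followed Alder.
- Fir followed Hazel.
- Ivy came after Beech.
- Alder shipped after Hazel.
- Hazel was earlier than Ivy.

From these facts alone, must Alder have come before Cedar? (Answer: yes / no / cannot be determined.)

cannot be determined

No chain of stated constraints runs from Alder to Cedar, and none runs from Cedar to Alder either.
So the relative order of Alder and Cedar is not fixed by the given facts.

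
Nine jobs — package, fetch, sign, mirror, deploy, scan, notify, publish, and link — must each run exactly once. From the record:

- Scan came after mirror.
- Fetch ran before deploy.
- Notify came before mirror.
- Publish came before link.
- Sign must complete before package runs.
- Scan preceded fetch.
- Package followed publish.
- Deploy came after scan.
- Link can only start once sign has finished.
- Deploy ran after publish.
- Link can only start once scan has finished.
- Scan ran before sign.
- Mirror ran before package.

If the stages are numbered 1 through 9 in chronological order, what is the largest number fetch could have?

Fetch must come before deploy — 1 stage forced after it.
Everything else can be placed before fetch in some valid order, so fetch can sit as late as position 9 − 1 = 8.

8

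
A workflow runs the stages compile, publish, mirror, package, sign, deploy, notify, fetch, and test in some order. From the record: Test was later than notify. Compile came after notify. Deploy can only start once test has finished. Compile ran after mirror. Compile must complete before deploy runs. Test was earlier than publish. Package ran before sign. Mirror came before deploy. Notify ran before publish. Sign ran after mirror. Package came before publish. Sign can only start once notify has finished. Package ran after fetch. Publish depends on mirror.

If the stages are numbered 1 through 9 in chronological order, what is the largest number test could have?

Test must come before deploy and publish — 2 stages forced after it.
Everything else can be placed before test in some valid order, so test can sit as late as position 9 − 2 = 7.

7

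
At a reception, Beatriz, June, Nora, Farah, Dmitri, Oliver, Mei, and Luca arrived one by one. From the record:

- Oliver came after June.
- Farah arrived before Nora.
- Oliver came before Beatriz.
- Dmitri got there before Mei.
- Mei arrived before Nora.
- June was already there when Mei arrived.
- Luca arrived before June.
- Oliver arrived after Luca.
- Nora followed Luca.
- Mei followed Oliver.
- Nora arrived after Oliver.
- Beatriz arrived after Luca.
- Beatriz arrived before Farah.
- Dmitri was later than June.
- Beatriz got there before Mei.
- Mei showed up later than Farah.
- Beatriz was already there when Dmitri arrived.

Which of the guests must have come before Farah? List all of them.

Directly stated before Farah: Beatriz.
June reaches Farah via June → Oliver → Beatriz → Farah.
Luca reaches Farah via Luca → Beatriz → Farah.
Oliver reaches Farah via Oliver → Beatriz → Farah.

Beatriz, June, Luca, Oliver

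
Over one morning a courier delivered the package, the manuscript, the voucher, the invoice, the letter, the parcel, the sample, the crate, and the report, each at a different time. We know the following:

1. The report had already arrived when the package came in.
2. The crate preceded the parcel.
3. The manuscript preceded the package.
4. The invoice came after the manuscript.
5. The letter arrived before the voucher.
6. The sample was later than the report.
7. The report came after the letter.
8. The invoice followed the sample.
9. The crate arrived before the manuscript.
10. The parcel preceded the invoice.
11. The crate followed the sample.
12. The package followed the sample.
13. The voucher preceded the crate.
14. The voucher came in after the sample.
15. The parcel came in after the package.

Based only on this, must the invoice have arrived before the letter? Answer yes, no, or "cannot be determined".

no

Tracing the constraints gives the letter → the report → the sample → the invoice, so the letter must come before the invoice.
That means the invoice cannot be before the letter.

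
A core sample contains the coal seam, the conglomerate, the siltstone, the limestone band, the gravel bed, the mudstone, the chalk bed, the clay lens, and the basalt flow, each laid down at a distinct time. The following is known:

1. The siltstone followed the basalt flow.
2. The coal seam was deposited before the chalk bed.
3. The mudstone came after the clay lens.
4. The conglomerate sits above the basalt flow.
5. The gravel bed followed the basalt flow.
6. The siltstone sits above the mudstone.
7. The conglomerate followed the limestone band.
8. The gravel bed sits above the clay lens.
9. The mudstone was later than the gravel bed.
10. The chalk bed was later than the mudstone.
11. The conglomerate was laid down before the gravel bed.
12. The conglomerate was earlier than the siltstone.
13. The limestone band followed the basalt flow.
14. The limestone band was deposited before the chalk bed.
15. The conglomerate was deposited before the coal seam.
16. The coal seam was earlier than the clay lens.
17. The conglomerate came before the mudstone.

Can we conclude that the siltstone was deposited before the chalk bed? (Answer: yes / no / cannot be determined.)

cannot be determined

No chain of stated constraints runs from the siltstone to the chalk bed, and none runs from the chalk bed to the siltstone either.
So the relative order of the siltstone and the chalk bed is not fixed by the given facts.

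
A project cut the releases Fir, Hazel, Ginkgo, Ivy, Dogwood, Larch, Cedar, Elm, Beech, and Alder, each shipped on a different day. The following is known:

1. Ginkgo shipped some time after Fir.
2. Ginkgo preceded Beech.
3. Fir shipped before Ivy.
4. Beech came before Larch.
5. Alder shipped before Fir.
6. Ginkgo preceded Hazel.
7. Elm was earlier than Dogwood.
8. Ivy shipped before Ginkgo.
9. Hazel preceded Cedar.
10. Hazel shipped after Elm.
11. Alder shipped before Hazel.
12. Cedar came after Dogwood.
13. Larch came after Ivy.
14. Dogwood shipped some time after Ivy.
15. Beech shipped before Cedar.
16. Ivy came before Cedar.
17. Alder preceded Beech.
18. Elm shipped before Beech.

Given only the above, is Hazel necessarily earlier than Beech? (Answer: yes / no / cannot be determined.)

No chain of stated constraints runs from Hazel to Beech, and none runs from Beech to Hazel either.
So the relative order of Hazel and Beech is not fixed by the given facts.

cannot be determined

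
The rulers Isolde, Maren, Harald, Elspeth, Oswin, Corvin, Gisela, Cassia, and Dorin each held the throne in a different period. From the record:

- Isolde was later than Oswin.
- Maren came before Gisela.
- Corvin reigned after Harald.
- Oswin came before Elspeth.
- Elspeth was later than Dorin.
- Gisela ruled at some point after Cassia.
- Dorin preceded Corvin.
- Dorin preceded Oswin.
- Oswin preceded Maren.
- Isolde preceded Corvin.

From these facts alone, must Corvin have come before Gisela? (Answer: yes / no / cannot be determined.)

cannot be determined

No chain of stated constraints runs from Corvin to Gisela, and none runs from Gisela to Corvin either.
So the relative order of Corvin and Gisela is not fixed by the given facts.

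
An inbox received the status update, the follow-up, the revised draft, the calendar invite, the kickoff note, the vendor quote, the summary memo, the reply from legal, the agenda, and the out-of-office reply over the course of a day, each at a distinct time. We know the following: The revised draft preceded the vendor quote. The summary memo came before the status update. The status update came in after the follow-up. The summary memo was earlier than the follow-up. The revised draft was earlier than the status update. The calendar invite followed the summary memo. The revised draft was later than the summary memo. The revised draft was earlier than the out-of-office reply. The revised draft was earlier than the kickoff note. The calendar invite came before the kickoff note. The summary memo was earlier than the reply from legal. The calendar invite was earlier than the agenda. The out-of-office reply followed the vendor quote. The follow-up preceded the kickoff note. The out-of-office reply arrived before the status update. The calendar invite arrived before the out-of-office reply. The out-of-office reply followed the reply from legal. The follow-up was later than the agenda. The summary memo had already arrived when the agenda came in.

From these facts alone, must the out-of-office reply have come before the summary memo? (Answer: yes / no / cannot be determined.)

no

Tracing the constraints gives the summary memo → the calendar invite → the out-of-office reply, so the summary memo must come before the out-of-office reply.
That means the out-of-office reply cannot be before the summary memo.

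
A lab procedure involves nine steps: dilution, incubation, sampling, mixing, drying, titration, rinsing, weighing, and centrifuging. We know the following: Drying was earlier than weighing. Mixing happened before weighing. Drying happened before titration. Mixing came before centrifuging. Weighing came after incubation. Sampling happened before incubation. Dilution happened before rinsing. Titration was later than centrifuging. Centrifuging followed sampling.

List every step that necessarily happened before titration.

centrifuging, drying, mixing, sampling

Directly stated before titration: centrifuging and drying.
Mixing reaches titration via mixing → centrifuging → titration.
Sampling reaches titration via sampling → centrifuging → titration.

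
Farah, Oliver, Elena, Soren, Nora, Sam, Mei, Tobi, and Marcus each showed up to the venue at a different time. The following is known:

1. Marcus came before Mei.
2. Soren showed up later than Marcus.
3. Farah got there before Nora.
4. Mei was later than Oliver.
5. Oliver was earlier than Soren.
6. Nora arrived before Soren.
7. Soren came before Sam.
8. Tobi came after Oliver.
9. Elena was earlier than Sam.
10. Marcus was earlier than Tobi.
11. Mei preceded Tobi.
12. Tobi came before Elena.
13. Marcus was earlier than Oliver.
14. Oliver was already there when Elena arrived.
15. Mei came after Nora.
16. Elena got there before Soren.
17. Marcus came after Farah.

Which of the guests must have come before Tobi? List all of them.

Directly stated before Tobi: Marcus, Mei, and Oliver.
Farah reaches Tobi via Farah → Marcus → Tobi.
Nora reaches Tobi via Nora → Mei → Tobi.
No chain forces Soren (or any of the others) ahead of Tobi.

Farah, Marcus, Mei, Nora, Oliver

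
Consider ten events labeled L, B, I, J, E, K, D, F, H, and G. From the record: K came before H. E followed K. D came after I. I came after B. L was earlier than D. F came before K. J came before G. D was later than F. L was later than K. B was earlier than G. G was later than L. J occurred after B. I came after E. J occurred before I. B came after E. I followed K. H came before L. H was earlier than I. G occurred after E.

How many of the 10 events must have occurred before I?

Directly stated before I: B, E, H, J, and K.
F reaches I via F → K → I.
That's B, E, F, H, J, and K — 6 in all.

6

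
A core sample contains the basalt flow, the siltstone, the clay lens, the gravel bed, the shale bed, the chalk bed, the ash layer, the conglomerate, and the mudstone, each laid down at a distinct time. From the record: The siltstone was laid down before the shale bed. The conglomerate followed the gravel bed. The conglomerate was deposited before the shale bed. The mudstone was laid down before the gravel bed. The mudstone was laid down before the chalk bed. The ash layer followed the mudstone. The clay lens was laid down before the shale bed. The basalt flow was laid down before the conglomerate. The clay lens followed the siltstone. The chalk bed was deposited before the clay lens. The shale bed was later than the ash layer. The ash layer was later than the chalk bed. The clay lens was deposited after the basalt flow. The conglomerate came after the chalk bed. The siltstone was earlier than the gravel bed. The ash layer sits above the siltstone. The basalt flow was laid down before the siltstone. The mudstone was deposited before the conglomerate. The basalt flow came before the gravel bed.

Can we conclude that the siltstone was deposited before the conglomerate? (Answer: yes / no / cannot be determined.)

Chain the constraints: the siltstone → the gravel bed → the conglomerate. Each link is directly stated, so the siltstone comes before the conglomerate.

yes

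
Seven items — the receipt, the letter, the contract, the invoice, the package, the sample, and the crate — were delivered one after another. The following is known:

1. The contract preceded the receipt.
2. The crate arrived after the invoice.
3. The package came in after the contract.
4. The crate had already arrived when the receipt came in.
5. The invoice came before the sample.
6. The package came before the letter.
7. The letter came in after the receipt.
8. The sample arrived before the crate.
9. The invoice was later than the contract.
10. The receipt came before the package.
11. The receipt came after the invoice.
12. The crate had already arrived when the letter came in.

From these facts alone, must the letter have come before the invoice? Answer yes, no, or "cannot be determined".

Tracing the constraints gives the invoice → the receipt → the letter, so the invoice must come before the letter.
That means the letter cannot be before the invoice.

no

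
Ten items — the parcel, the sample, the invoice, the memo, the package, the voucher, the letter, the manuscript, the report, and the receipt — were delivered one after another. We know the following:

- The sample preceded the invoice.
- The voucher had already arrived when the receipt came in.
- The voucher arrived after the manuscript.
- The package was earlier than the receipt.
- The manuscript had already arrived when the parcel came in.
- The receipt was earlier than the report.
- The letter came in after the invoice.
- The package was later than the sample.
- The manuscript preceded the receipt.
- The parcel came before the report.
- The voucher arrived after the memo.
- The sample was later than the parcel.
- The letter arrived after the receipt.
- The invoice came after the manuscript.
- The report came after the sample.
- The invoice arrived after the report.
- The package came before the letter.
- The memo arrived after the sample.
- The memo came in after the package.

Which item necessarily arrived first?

the manuscript

The manuscript has a chain of constraints placing it before every other item, so the manuscript must be first.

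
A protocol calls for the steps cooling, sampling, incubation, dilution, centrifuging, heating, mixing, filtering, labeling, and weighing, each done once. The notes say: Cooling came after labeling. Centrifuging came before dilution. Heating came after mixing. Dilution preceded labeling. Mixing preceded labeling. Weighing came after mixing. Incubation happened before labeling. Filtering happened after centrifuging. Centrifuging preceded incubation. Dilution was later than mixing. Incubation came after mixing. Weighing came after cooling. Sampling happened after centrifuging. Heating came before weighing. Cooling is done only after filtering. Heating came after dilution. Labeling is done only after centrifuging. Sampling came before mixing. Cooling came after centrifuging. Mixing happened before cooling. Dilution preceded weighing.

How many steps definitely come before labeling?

5

Directly stated before labeling: centrifuging, dilution, incubation, and mixing.
Sampling reaches labeling via sampling → mixing → labeling.
No chain forces filtering (or any of the others) ahead of labeling.
That's centrifuging, dilution, incubation, mixing, and sampling — 5 in all.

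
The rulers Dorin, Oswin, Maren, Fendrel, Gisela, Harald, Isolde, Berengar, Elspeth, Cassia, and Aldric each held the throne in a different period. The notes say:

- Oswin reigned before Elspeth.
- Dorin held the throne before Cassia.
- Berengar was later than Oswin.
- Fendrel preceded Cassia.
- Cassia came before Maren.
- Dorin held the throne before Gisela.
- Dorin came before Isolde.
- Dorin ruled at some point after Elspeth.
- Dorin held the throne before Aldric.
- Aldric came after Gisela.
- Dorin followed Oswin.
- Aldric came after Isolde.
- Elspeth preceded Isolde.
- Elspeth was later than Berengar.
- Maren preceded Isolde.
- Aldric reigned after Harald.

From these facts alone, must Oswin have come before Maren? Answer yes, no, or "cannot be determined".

yes

Chain the constraints: Oswin → Dorin → Cassia → Maren. Each link is directly stated, so Oswin comes before Maren.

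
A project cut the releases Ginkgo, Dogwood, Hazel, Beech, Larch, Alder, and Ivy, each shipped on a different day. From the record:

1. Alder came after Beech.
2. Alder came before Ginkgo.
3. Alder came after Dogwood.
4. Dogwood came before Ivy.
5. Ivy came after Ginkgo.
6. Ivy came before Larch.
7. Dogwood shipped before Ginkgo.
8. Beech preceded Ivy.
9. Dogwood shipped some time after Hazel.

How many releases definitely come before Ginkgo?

Directly stated before Ginkgo: Alder and Dogwood.
Beech reaches Ginkgo via Beech → Alder → Ginkgo.
Hazel reaches Ginkgo via Hazel → Dogwood → Ginkgo.
That's Alder, Beech, Dogwood, and Hazel — 4 in all.

4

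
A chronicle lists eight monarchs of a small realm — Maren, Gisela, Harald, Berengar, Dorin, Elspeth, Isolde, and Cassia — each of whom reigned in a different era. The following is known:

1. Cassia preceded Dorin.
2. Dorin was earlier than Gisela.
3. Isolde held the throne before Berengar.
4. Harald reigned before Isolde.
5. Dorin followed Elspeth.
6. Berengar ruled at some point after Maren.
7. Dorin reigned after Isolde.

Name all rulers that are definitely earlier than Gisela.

Cassia, Dorin, Elspeth, Harald, Isolde

Directly stated before Gisela: Dorin.
Cassia reaches Gisela via Cassia → Dorin → Gisela.
Elspeth reaches Gisela via Elspeth → Dorin → Gisela.
Harald reaches Gisela via Harald → Isolde → Dorin → Gisela.
Likewise Isolde reaches Gisela by chaining the stated constraints.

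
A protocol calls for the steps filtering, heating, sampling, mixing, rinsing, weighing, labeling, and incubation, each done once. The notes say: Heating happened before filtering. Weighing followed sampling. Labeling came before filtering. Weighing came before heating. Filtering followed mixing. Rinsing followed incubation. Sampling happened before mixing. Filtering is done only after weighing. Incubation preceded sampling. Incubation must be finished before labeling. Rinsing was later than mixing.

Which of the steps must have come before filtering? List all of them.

Directly stated before filtering: heating, labeling, mixing, and weighing.
Incubation reaches filtering via incubation → labeling → filtering.
Sampling reaches filtering via sampling → mixing → filtering.

heating, incubation, labeling, mixing, sampling, weighing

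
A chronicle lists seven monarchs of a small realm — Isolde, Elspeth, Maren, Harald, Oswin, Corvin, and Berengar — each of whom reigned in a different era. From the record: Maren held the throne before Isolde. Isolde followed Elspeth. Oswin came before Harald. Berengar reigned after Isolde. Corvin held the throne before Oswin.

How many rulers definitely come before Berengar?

3

Directly stated before Berengar: Isolde.
Elspeth reaches Berengar via Elspeth → Isolde → Berengar.
Maren reaches Berengar via Maren → Isolde → Berengar.
No chain forces Corvin (or any of the others) ahead of Berengar.
That's Elspeth, Isolde, and Maren — 3 in all.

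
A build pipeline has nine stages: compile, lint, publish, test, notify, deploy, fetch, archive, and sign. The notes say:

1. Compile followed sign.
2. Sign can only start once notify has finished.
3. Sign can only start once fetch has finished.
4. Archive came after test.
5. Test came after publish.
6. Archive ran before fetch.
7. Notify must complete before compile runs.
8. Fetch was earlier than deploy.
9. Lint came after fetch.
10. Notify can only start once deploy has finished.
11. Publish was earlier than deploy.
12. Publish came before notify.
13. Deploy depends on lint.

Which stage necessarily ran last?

compile

Every other stage has a chain of constraints placing it before compile, so compile is last.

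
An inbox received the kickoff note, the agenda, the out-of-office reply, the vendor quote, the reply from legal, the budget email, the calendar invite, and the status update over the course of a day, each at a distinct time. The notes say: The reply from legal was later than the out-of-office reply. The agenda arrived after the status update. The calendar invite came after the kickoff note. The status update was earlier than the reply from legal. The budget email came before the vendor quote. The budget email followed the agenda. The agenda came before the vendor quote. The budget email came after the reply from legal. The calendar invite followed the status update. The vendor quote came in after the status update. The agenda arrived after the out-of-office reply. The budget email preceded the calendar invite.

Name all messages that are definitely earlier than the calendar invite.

the agenda, the budget email, the kickoff note, the out-of-office reply, the reply from legal, the status update

Directly stated before the calendar invite: the budget email, the kickoff note, and the status update.
The agenda reaches the calendar invite via the agenda → the budget email → the calendar invite.
The out-of-office reply reaches the calendar invite via the out-of-office reply → the reply from legal → the budget email → the calendar invite.
The reply from legal reaches the calendar invite via the reply from legal → the budget email → the calendar invite.
No chain forces the vendor quote ahead of the calendar invite.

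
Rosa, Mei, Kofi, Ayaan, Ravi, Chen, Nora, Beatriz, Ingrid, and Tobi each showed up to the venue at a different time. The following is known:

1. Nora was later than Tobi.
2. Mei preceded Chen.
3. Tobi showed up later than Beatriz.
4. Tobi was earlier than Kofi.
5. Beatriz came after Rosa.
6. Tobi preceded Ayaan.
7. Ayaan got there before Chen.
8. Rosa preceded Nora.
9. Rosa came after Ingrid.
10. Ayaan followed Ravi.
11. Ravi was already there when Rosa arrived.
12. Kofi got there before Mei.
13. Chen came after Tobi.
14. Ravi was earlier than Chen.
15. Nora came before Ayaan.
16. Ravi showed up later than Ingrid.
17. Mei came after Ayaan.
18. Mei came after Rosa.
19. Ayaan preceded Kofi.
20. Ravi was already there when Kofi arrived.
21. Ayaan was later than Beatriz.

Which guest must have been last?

Chen

Every other guest has a chain of constraints placing them before Chen, so Chen is last.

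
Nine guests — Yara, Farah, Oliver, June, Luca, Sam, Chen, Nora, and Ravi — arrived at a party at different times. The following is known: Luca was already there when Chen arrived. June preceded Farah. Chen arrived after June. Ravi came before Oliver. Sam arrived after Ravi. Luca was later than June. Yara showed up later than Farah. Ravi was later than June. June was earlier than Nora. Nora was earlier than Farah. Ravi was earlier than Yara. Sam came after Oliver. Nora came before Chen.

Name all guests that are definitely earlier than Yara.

Directly stated before Yara: Farah and Ravi.
June reaches Yara via June → Farah → Yara.
Nora reaches Yara via Nora → Farah → Yara.
No chain forces Luca (or any of the others) ahead of Yara.

Farah, June, Nora, Ravi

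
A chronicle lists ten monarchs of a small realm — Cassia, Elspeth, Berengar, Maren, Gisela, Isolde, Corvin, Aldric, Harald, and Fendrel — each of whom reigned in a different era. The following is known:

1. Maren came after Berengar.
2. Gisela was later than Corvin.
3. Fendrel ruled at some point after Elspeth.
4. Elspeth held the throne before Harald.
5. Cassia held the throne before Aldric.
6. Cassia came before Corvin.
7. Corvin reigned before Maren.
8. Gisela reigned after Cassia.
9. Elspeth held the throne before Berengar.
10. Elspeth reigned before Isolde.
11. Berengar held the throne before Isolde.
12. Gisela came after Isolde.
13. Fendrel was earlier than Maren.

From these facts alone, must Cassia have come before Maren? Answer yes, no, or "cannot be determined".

Chain the constraints: Cassia → Corvin → Maren. Each link is directly stated, so Cassia comes before Maren.

yes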